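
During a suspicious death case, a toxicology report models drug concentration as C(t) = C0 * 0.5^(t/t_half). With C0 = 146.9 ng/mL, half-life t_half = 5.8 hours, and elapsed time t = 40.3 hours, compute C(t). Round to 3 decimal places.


Drug concentration decay:
Number of half-lives = t / t_half = 40.3 / 5.8 = 6.948276
Decay factor = 0.5^6.948276 = 0.00809768
C(t) = 146.9 * 0.00809768 = 1.190 ng/mL

1.190


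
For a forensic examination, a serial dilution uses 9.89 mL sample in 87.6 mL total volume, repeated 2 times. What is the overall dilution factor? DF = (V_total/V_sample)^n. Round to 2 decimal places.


Dilution factor calculation:
Single dilution = V_total / V_sample = 87.6 / 9.89 ≈ 8.857432
Number of dilutions = 2
Total DF = (87.6 / 9.89)^2 (full precision, rounded at the end) = 78.45

78.45


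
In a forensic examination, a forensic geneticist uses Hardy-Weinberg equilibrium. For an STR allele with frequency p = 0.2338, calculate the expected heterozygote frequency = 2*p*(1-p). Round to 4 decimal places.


Hardy-Weinberg heterozygote frequency:
q = 1 - p = 1 - 0.2338 = 0.7662
2pq = 2 * 0.2338 * 0.7662 = 0.3583

0.3583


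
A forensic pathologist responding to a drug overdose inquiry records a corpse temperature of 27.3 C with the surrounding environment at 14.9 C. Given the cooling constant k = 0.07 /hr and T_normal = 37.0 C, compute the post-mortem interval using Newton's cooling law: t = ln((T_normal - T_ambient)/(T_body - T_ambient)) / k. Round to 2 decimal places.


Using Newton's law of cooling:
t = ln((T_normal - T_ambient) / (T_body - T_ambient)) / k
T_normal - T_ambient = 22.1
T_body - T_ambient = 12.4
Ratio = 1.782258
ln(ratio) = 0.577881
t = 0.577881 / 0.07 = 8.26 hours

8.26


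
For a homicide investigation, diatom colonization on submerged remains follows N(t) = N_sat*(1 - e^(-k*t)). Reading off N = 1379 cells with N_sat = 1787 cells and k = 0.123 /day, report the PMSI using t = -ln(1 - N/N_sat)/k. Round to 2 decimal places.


PMSI from diatom colonization curve:
N / N_sat = 1379 / 1787 = 0.771684
1 - N/N_sat = 0.228316
ln(1 - N/N_sat) = -1.477025
t = -ln(1 - N/N_sat) / k = -(-1.477025) / 0.123 = 12.01 days

12.01


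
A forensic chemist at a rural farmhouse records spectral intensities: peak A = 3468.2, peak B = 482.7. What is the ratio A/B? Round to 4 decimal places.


Spectral peak ratio:
Peak A = 3468.2 counts
Peak B = 482.7 counts
Ratio = 3468.2 / 482.7 = 7.1850

7.1850


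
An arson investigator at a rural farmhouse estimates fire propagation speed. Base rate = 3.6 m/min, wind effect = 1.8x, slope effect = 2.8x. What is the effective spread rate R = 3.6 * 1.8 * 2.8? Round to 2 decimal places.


Fire spread rate calculation:
R = R0 * wind_factor * slope_factor
= 3.6 * 1.8 * 2.8
= 6.48 * 2.8
= 18.14 m/min

18.14


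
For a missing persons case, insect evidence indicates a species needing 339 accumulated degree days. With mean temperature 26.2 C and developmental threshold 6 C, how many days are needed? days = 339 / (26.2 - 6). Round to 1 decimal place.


Insect development time:
Effective temperature = avg_temp - T_base = 26.2 - 6 = 20.2 C
Days = ADD / effective_temp = 339 / 20.2 = 16.8 days

16.8


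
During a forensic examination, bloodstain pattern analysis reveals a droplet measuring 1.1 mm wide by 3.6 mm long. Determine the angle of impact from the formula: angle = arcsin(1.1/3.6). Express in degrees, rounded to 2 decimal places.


Blood spatter impact angle calculation:
width / length = 1.1 / 3.6 = 0.305556
angle = arcsin(0.305556)
angle = 17.79 degrees

17.79


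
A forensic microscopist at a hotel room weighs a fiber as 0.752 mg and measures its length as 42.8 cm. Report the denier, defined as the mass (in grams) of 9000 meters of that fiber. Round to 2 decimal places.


Denier calculation:
Mass in grams = 0.752 mg / 1000 = 0.000752 g
Length in meters = 42.8 cm / 100 = 0.428 m
Linear density = mass / length = 0.000752 / 0.428 = 0.00175701 g/m
Denier = (g/m) * 9000 = 0.00175701 * 9000 = 15.81

15.81


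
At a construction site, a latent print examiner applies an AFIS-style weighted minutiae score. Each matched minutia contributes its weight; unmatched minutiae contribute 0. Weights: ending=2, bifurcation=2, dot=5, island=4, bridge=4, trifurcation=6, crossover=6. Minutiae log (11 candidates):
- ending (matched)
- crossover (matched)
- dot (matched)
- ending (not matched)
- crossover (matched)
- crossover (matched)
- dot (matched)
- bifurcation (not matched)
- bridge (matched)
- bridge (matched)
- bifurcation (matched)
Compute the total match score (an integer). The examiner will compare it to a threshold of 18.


Weighted minutiae match score:
  ending: matched, +2 (running total 2)
  crossover: matched, +6 (running total 8)
  dot: matched, +5 (running total 13)
  ending: not matched, +0
  crossover: matched, +6 (running total 19)
  crossover: matched, +6 (running total 25)
  dot: matched, +5 (running total 30)
  bifurcation: not matched, +0
  bridge: matched, +4 (running total 34)
  bridge: matched, +4 (running total 38)
  bifurcation: matched, +2 (running total 40)
Total score = 40
Threshold = 18; verdict = identification

40


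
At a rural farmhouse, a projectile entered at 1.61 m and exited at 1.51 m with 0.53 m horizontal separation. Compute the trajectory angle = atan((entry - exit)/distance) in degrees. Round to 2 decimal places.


Bullet trajectory angle:
Height difference = 1.61 - 1.51 = 0.1 m
angle = atan(0.1 / 0.53)
angle = atan(0.188679)
angle = 10.68 degrees

10.68


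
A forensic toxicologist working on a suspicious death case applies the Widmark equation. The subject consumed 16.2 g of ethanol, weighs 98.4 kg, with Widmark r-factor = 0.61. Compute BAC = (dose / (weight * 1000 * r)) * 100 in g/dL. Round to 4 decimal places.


Applying the Widmark formula:
BAC = (dose_g / (body_wt * 1000 * r)) * 100
Denominator = 98.4 * 1000 * 0.61 = 60024
BAC = (16.2 / 60024) * 100
BAC = 0.0270 g/dL

0.0270


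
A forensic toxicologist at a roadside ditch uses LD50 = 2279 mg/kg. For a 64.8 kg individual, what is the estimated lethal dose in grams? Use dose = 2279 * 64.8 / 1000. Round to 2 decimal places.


Lethal dose calculation:
Lethal dose = LD50 * body_weight / 1000
= 2279 * 64.8 / 1000
= 147679.2 / 1000
= 147.68 g

147.68


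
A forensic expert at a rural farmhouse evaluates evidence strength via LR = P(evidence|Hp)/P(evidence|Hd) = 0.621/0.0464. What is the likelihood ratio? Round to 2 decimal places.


Likelihood ratio calculation:
LR = P(E|Hp) / P(E|Hd)
LR = 0.621 / 0.0464
LR = 13.38

13.38


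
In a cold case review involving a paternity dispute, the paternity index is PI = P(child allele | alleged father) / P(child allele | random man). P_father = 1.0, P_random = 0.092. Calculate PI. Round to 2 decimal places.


Paternity Index calculation:
PI = P(allele|father) / P(allele|random)
PI = 1.0 / 0.092
PI = 10.87

10.87


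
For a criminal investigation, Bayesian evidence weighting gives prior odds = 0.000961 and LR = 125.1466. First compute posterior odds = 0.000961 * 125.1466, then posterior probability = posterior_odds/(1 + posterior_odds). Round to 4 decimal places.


Bayesian evidence evaluation:
Posterior odds = prior_odds * LR = 0.000961 * 125.1466 = 0.1202659
Posterior probability = posterior_odds / (1 + posterior_odds)
= 0.1202659 / (1 + 0.1202659)
= 0.1202659 / 1.1202659
= 0.1074

0.1074


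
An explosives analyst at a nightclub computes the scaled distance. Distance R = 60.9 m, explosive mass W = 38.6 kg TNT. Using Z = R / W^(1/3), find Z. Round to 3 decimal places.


Scaled distance calculation:
W^(1/3) = 38.6^(1/3) = 3.379578
Z = R / W^(1/3) = 60.9 / 3.379578
Z = 18.020 m/kg^(1/3)

18.020


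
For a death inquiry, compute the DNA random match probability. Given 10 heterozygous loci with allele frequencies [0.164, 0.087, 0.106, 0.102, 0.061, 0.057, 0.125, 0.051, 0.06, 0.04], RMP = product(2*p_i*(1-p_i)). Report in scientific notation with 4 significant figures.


Computing RMP for 10 loci:
Locus 1: 2 * 0.164 * 0.836 = 0.274208
Locus 2: 2 * 0.087 * 0.913 = 0.158862
Locus 3: 2 * 0.106 * 0.894 = 0.189528
Locus 4: 2 * 0.102 * 0.898 = 0.183192
Locus 5: 2 * 0.061 * 0.939 = 0.114558
Locus 6: 2 * 0.057 * 0.943 = 0.107502
Locus 7: 2 * 0.125 * 0.875 = 0.21875
Locus 8: 2 * 0.051 * 0.949 = 0.096798
Locus 9: 2 * 0.06 * 0.94 = 0.1128
Locus 10: 2 * 0.04 * 0.96 = 0.0768
RMP = 3.417e-09

3.417e-09


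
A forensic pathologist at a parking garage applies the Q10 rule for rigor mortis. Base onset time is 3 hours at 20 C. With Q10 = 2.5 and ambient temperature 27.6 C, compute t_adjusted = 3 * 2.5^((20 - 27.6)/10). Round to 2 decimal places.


Rigor mortis time adjustment:
Exponent = (T_ref - T_actual) / 10 = (20 - 27.6) / 10 = -0.76
Q10 factor = 2.5^-0.76 = 0.49839
t_adjusted = 3 * 0.49839 = 1.50 hours

1.50


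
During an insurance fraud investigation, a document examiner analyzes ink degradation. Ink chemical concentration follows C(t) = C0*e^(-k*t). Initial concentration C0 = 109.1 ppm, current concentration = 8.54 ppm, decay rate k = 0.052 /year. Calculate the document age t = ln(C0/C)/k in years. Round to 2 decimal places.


Document age estimation:
C0/C = 109.1 / 8.54 = 12.775176
ln(C0/C) = 2.547504
t = 2.547504 / 0.052 = 48.99 years

48.99


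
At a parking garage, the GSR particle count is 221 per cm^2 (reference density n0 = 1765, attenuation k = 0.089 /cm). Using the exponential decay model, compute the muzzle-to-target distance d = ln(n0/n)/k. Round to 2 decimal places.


GSR distance calculation:
n0/n = 1765 / 221 = 7.986425
ln(n0/n) = 2.077743
d = 2.077743 / 0.089 = 23.35 cm

23.35


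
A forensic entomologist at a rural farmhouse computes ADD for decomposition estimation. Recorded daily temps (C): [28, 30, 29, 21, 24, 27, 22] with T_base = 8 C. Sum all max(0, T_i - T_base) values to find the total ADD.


Computing ADD day by day:
Day 1: max(0, 28 - 8) = 20
Day 2: max(0, 30 - 8) = 22
Day 3: max(0, 29 - 8) = 21
Day 4: max(0, 21 - 8) = 13
Day 5: max(0, 24 - 8) = 16
Day 6: max(0, 27 - 8) = 19
Day 7: max(0, 22 - 8) = 14
Total ADD = 125

125


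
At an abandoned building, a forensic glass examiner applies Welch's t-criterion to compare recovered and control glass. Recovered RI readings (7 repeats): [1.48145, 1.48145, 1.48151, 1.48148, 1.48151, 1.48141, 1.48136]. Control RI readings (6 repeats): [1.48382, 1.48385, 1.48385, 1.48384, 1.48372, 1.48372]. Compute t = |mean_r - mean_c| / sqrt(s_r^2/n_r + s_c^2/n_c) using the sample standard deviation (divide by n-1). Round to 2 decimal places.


Welch's t-criterion for glass RI comparison:
Recovered mean = sum / n_r = 10.37017 / 7 = 1.4814529
Control mean = sum / n_c = 8.9028 / 6 = 1.4838
Recovered sample variance s_r^2 = 2.95714e-09
Control sample variance s_c^2 = 3.96e-09
Welch SE (unpooled) = sqrt(s_r^2/n_r + s_c^2/n_c) = sqrt(4.22449e-10 + 6.6e-10) = sqrt(1.08245e-09) = 3.29006e-05
|mean_r - mean_c| = 0.00234714
t = 0.00234714 / 3.29006e-05 = 71.34

71.34


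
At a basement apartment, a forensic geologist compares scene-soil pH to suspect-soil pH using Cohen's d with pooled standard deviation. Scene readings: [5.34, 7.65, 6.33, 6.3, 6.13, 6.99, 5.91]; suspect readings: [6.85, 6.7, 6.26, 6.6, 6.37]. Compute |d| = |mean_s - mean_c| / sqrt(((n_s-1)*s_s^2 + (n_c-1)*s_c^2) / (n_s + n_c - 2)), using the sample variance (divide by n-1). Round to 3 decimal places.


Pooled-variance Cohen's d for soil pH comparison:
Scene mean = 44.65 / 7 = 6.378571
Suspect mean = 32.78 / 5 = 6.556
Scene sample variance s_s^2 = 0.559814
Suspect sample variance s_c^2 = 0.05783
Pooled variance = ((n_s-1)*s_s^2 + (n_c-1)*s_c^2) / (n_s + n_c - 2) = 0.359021
Pooled SD = sqrt(0.359021) = 0.599184
Mean difference = -0.177429
|d| = |-0.177429| / 0.599184 = 0.296

0.296


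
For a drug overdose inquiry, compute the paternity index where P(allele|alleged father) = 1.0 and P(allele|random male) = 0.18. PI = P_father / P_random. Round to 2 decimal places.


Paternity Index calculation:
PI = P(allele|father) / P(allele|random)
PI = 1.0 / 0.18
PI = 5.56

5.56


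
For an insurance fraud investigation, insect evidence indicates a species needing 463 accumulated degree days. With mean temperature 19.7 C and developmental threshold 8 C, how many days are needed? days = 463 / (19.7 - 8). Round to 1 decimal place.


Insect development time:
Effective temperature = avg_temp - T_base = 19.7 - 8 = 11.7 C
Days = ADD / effective_temp = 463 / 11.7 = 39.6 days

39.6


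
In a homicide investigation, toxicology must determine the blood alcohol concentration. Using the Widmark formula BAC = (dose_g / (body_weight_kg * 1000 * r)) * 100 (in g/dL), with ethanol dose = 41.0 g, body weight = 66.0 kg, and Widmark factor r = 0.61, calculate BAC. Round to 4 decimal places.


Applying the Widmark formula:
BAC = (dose_g / (body_wt * 1000 * r)) * 100
Denominator = 66.0 * 1000 * 0.61 = 40260
BAC = (41.0 / 40260) * 100
BAC = 0.1018 g/dL

0.1018


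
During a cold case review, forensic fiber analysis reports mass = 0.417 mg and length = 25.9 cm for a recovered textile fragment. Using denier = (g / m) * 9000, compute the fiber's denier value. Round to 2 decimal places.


Denier calculation:
Mass in grams = 0.417 mg / 1000 = 0.000417 g
Length in meters = 25.9 cm / 100 = 0.259 m
Linear density = mass / length = 0.000417 / 0.259 = 0.00161004 g/m
Denier = (g/m) * 9000 = 0.00161004 * 9000 = 14.49

14.49


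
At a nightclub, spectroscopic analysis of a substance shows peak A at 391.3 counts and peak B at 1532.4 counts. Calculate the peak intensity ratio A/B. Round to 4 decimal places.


Spectral peak ratio:
Peak A = 391.3 counts
Peak B = 1532.4 counts
Ratio = 391.3 / 1532.4 = 0.2554

0.2554


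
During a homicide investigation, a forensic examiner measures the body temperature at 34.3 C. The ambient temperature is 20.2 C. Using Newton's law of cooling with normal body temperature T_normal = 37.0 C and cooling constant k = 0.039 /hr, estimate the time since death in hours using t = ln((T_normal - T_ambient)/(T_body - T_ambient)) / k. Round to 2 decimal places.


Using Newton's law of cooling:
t = ln((T_normal - T_ambient) / (T_body - T_ambient)) / k
T_normal - T_ambient = 16.8
T_body - T_ambient = 14.1
Ratio = 1.191489
ln(ratio) = 0.175204
t = 0.175204 / 0.039 = 4.49 hours

4.49


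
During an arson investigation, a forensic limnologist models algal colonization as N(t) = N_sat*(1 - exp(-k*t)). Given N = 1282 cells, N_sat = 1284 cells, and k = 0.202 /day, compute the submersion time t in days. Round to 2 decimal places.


PMSI from diatom colonization curve:
N / N_sat = 1282 / 1284 = 0.998442
1 - N/N_sat = 0.001558
ln(1 - N/N_sat) = -6.464352
t = -ln(1 - N/N_sat) / k = -(-6.464352) / 0.202 = 32.00 days

32.00


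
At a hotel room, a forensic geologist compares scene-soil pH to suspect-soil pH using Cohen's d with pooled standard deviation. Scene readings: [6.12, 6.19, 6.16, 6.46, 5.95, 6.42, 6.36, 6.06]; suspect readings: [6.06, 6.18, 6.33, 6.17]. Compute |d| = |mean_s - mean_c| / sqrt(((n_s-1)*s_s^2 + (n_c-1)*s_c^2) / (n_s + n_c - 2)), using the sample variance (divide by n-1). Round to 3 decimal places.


Pooled-variance Cohen's d for soil pH comparison:
Scene mean = 49.72 / 8 = 6.215
Suspect mean = 24.74 / 4 = 6.185
Scene sample variance s_s^2 = 0.032857
Suspect sample variance s_c^2 = 0.0123
Pooled variance = ((n_s-1)*s_s^2 + (n_c-1)*s_c^2) / (n_s + n_c - 2) = 0.02669
Pooled SD = sqrt(0.02669) = 0.163371
Mean difference = 0.03
|d| = |0.03| / 0.163371 = 0.184

0.184


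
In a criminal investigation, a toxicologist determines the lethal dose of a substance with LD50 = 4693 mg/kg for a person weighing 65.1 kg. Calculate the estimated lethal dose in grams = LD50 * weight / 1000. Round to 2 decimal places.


Lethal dose calculation:
Lethal dose = LD50 * body_weight / 1000
= 4693 * 65.1 / 1000
= 305514.3 / 1000
= 305.51 g

305.51


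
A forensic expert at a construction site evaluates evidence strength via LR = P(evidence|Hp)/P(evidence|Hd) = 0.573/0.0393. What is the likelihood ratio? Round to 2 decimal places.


Likelihood ratio calculation:
LR = P(E|Hp) / P(E|Hd)
LR = 0.573 / 0.0393
LR = 14.58

14.58


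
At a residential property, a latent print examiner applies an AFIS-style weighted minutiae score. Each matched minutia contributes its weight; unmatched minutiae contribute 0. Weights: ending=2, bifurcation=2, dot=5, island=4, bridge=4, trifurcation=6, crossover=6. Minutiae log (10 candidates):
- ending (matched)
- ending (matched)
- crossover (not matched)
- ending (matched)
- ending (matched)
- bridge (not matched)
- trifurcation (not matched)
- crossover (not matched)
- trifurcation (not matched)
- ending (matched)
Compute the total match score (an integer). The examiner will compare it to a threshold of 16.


Weighted minutiae match score:
  ending: matched, +2 (running total 2)
  ending: matched, +2 (running total 4)
  crossover: not matched, +0
  ending: matched, +2 (running total 6)
  ending: matched, +2 (running total 8)
  bridge: not matched, +0
  trifurcation: not matched, +0
  crossover: not matched, +0
  trifurcation: not matched, +0
  ending: matched, +2 (running total 10)
Total score = 10
Threshold = 16; verdict = inconclusive

10


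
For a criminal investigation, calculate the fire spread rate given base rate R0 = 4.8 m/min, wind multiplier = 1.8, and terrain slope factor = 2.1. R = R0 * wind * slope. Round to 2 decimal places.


Fire spread rate calculation:
R = R0 * wind_factor * slope_factor
= 4.8 * 1.8 * 2.1
= 8.64 * 2.1
= 18.14 m/min

18.14


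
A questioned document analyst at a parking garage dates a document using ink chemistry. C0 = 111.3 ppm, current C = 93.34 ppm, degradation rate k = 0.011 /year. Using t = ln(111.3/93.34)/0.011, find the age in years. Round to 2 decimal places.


Document age estimation:
C0/C = 111.3 / 93.34 = 1.192415
ln(C0/C) = 0.175981
t = 0.175981 / 0.011 = 16.00 years

16.00


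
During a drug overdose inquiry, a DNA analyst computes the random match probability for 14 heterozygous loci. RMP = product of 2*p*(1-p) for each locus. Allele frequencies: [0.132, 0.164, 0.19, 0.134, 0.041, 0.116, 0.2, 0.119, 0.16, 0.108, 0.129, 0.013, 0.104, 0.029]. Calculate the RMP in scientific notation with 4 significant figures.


Computing RMP for 14 loci:
Locus 1: 2 * 0.132 * 0.868 = 0.229152
Locus 2: 2 * 0.164 * 0.836 = 0.274208
Locus 3: 2 * 0.19 * 0.81 = 0.3078
Locus 4: 2 * 0.134 * 0.866 = 0.232088
Locus 5: 2 * 0.041 * 0.959 = 0.078638
Locus 6: 2 * 0.116 * 0.884 = 0.205088
Locus 7: 2 * 0.2 * 0.8 = 0.32
Locus 8: 2 * 0.119 * 0.881 = 0.209678
Locus 9: 2 * 0.16 * 0.84 = 0.2688
Locus 10: 2 * 0.108 * 0.892 = 0.192672
Locus 11: 2 * 0.129 * 0.871 = 0.224718
Locus 12: 2 * 0.013 * 0.987 = 0.025662
Locus 13: 2 * 0.104 * 0.896 = 0.186368
Locus 14: 2 * 0.029 * 0.971 = 0.056318
RMP = 1.523e-11

1.523e-11


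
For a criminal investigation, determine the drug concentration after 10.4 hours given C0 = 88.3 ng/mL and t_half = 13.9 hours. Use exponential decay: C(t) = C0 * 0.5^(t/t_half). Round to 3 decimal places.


Drug concentration decay:
Number of half-lives = t / t_half = 10.4 / 13.9 = 0.748201
Decay factor = 0.5^0.748201 = 0.59534547
C(t) = 88.3 * 0.59534547 = 52.569 ng/mL

52.569


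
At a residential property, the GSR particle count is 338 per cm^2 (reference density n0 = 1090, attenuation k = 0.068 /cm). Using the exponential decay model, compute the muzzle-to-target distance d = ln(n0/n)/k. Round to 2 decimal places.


GSR distance calculation:
n0/n = 1090 / 338 = 3.224852
ln(n0/n) = 1.170887
d = 1.170887 / 0.068 = 17.22 cm

17.22


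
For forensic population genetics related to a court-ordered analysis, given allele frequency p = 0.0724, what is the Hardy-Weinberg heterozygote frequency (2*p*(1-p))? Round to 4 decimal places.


Hardy-Weinberg heterozygote frequency:
q = 1 - p = 1 - 0.0724 = 0.9276
2pq = 2 * 0.0724 * 0.9276 = 0.1343

0.1343


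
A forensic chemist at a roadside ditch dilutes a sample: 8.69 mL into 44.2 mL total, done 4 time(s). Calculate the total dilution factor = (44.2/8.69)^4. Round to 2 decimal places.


Dilution factor calculation:
Single dilution = V_total / V_sample = 44.2 / 8.69 ≈ 5.086306
Number of dilutions = 4
Total DF = (44.2 / 8.69)^4 (full precision, rounded at the end) = 669.28

669.28


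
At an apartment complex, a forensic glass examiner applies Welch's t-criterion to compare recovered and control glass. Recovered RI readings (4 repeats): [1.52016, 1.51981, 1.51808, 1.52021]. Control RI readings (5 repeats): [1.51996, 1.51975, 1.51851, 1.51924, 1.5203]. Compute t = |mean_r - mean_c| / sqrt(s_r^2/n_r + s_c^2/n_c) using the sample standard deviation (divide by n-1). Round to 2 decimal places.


Welch's t-criterion for glass RI comparison:
Recovered mean = sum / n_r = 6.07826 / 4 = 1.519565
Control mean = sum / n_c = 7.59776 / 5 = 1.519552
Recovered sample variance s_r^2 = 1.01177e-06
Control sample variance s_c^2 = 4.8707e-07
Welch SE (unpooled) = sqrt(s_r^2/n_r + s_c^2/n_c) = sqrt(2.52942e-07 + 9.7414e-08) = sqrt(3.50356e-07) = 0.000591909
|mean_r - mean_c| = 1.3e-05
t = 1.3e-05 / 0.000591909 = 0.02

0.02


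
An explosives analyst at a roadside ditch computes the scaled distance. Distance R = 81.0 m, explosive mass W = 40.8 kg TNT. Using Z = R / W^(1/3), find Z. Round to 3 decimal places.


Scaled distance calculation:
W^(1/3) = 40.8^(1/3) = 3.442601
Z = R / W^(1/3) = 81.0 / 3.442601
Z = 23.529 m/kg^(1/3)

23.529


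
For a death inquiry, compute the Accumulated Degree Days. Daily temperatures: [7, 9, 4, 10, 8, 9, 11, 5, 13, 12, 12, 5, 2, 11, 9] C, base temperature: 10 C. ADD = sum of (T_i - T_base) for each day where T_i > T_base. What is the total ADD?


Computing ADD day by day:
Day 1: max(0, 7 - 10) = 0
Day 2: max(0, 9 - 10) = 0
Day 3: max(0, 4 - 10) = 0
Day 4: max(0, 10 - 10) = 0
Day 5: max(0, 8 - 10) = 0
Day 6: max(0, 9 - 10) = 0
Day 7: max(0, 11 - 10) = 1
Day 8: max(0, 5 - 10) = 0
Day 9: max(0, 13 - 10) = 3
Day 10: max(0, 12 - 10) = 2
Day 11: max(0, 12 - 10) = 2
Day 12: max(0, 5 - 10) = 0
Day 13: max(0, 2 - 10) = 0
Day 14: max(0, 11 - 10) = 1
Day 15: max(0, 9 - 10) = 0
Total ADD = 9

9


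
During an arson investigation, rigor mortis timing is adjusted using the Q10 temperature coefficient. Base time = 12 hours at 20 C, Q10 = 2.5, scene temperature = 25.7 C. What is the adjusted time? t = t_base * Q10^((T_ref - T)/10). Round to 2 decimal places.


Rigor mortis time adjustment:
Exponent = (T_ref - T_actual) / 10 = (20 - 25.7) / 10 = -0.57
Q10 factor = 2.5^-0.57 = 0.59316
t_adjusted = 12 * 0.59316 = 7.12 hours

7.12


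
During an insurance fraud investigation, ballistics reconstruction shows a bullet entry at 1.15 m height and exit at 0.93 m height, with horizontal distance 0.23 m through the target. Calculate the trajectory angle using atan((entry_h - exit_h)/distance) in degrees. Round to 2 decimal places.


Bullet trajectory angle:
Height difference = 1.15 - 0.93 = 0.22 m
angle = atan(0.22 / 0.23)
angle = atan(0.956522)
angle = 43.73 degrees

43.73


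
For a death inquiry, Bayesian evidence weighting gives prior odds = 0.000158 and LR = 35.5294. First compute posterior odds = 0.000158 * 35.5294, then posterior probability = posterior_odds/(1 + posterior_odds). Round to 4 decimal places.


Bayesian evidence evaluation:
Posterior odds = prior_odds * LR = 0.000158 * 35.5294 = 0.005613645
Posterior probability = posterior_odds / (1 + posterior_odds)
= 0.005613645 / (1 + 0.005613645)
= 0.005613645 / 1.005613645
= 0.0056

0.0056


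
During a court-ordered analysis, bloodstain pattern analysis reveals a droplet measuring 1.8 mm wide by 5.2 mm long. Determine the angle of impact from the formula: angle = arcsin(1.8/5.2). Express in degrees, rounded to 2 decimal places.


Blood spatter impact angle calculation:
width / length = 1.8 / 5.2 = 0.346154
angle = arcsin(0.346154)
angle = 20.25 degrees

20.25


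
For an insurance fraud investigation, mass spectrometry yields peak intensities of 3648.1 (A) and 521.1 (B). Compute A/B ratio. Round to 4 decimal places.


Spectral peak ratio:
Peak A = 3648.1 counts
Peak B = 521.1 counts
Ratio = 3648.1 / 521.1 = 7.0008

7.0008


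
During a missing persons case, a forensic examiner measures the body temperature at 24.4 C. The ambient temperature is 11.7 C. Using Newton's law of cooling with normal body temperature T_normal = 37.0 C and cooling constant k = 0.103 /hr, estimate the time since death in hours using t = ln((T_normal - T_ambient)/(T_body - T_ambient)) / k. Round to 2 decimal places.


Using Newton's law of cooling:
t = ln((T_normal - T_ambient) / (T_body - T_ambient)) / k
T_normal - T_ambient = 25.3
T_body - T_ambient = 12.7
Ratio = 1.992126
ln(ratio) = 0.689202
t = 0.689202 / 0.103 = 6.69 hours

6.69


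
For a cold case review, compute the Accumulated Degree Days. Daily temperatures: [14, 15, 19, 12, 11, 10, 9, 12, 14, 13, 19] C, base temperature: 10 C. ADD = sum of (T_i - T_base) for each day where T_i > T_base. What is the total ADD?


Computing ADD day by day:
Day 1: max(0, 14 - 10) = 4
Day 2: max(0, 15 - 10) = 5
Day 3: max(0, 19 - 10) = 9
Day 4: max(0, 12 - 10) = 2
Day 5: max(0, 11 - 10) = 1
Day 6: max(0, 10 - 10) = 0
Day 7: max(0, 9 - 10) = 0
Day 8: max(0, 12 - 10) = 2
Day 9: max(0, 14 - 10) = 4
Day 10: max(0, 13 - 10) = 3
Day 11: max(0, 19 - 10) = 9
Total ADD = 39

39


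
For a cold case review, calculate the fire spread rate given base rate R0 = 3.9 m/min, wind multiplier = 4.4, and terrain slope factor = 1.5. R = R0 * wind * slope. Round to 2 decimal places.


Fire spread rate calculation:
R = R0 * wind_factor * slope_factor
= 3.9 * 4.4 * 1.5
= 17.16 * 1.5
= 25.74 m/min

25.74


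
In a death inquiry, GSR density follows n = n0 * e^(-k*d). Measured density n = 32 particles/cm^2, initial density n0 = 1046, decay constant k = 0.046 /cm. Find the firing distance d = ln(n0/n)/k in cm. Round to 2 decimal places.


GSR distance calculation:
n0/n = 1046 / 32 = 32.6875
ln(n0/n) = 3.486993
d = 3.486993 / 0.046 = 75.80 cm

75.80


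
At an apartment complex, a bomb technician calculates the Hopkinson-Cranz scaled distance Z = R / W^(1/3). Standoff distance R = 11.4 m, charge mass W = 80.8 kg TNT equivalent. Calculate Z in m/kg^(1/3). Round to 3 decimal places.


Scaled distance calculation:
W^(1/3) = 80.8^(1/3) = 4.323185
Z = R / W^(1/3) = 11.4 / 4.323185
Z = 2.637 m/kg^(1/3)

2.637


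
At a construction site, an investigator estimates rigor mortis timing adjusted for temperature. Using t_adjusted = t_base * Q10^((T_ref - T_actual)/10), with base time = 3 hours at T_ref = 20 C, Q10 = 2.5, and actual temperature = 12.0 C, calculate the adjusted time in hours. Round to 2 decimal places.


Rigor mortis time adjustment:
Exponent = (T_ref - T_actual) / 10 = (20 - 12.0) / 10 = 0.8
Q10 factor = 2.5^0.8 = 2.08138
t_adjusted = 3 * 2.08138 = 6.24 hours

6.24


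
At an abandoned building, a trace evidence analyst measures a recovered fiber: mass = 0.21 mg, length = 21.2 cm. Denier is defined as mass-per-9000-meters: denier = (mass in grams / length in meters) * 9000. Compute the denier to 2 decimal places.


Denier calculation:
Mass in grams = 0.21 mg / 1000 = 0.00021 g
Length in meters = 21.2 cm / 100 = 0.212 m
Linear density = mass / length = 0.00021 / 0.212 = 0.00099057 g/m
Denier = (g/m) * 9000 = 0.00099057 * 9000 = 8.92

8.92


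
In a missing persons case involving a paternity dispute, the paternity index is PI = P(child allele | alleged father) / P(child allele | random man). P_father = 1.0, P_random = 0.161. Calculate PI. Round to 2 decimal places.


Paternity Index calculation:
PI = P(allele|father) / P(allele|random)
PI = 1.0 / 0.161
PI = 6.21

6.21


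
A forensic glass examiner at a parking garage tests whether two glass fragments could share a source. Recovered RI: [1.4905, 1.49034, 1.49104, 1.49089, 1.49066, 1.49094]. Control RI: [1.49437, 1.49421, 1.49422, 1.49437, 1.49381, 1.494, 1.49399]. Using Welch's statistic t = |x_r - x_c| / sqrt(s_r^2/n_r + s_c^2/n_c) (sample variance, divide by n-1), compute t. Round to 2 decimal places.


Welch's t-criterion for glass RI comparison:
Recovered mean = sum / n_r = 8.94437 / 6 = 1.4907283
Control mean = sum / n_c = 10.45897 / 7 = 1.4941386
Recovered sample variance s_r^2 = 7.51367e-08
Control sample variance s_c^2 = 4.4681e-08
Welch SE (unpooled) = sqrt(s_r^2/n_r + s_c^2/n_c) = sqrt(1.25228e-08 + 6.38299e-09) = sqrt(1.89058e-08) = 0.000137498
|mean_r - mean_c| = 0.00341024
t = 0.00341024 / 0.000137498 = 24.80

24.80


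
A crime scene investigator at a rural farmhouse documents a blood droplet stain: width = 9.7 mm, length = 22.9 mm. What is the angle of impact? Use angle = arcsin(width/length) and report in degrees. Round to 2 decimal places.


Blood spatter impact angle calculation:
width / length = 9.7 / 22.9 = 0.423581
angle = arcsin(0.423581)
angle = 25.06 degrees

25.06


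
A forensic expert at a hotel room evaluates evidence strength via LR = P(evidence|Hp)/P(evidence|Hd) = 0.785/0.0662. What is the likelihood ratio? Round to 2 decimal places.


Likelihood ratio calculation:
LR = P(E|Hp) / P(E|Hd)
LR = 0.785 / 0.0662
LR = 11.86

11.86


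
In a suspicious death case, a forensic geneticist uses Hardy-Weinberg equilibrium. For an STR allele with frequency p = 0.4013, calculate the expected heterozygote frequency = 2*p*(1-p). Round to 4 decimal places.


Hardy-Weinberg heterozygote frequency:
q = 1 - p = 1 - 0.4013 = 0.5987
2pq = 2 * 0.4013 * 0.5987 = 0.4805

0.4805


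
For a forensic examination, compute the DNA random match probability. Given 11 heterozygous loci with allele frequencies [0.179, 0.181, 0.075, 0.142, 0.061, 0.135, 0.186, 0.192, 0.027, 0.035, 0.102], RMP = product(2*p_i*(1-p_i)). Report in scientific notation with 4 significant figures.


Computing RMP for 11 loci:
Locus 1: 2 * 0.179 * 0.821 = 0.293918
Locus 2: 2 * 0.181 * 0.819 = 0.296478
Locus 3: 2 * 0.075 * 0.925 = 0.13875
Locus 4: 2 * 0.142 * 0.858 = 0.243672
Locus 5: 2 * 0.061 * 0.939 = 0.114558
Locus 6: 2 * 0.135 * 0.865 = 0.23355
Locus 7: 2 * 0.186 * 0.814 = 0.302808
Locus 8: 2 * 0.192 * 0.808 = 0.310272
Locus 9: 2 * 0.027 * 0.973 = 0.052542
Locus 10: 2 * 0.035 * 0.965 = 0.06755
Locus 11: 2 * 0.102 * 0.898 = 0.183192
RMP = 4.815e-09

4.815e-09


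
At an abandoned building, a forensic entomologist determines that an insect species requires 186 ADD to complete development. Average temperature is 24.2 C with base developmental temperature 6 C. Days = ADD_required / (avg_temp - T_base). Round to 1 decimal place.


Insect development time:
Effective temperature = avg_temp - T_base = 24.2 - 6 = 18.2 C
Days = ADD / effective_temp = 186 / 18.2 = 10.2 days

10.2


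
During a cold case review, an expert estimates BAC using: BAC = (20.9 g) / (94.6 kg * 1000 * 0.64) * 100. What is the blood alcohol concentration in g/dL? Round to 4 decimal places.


Applying the Widmark formula:
BAC = (dose_g / (body_wt * 1000 * r)) * 100
Denominator = 94.6 * 1000 * 0.64 = 60544
BAC = (20.9 / 60544) * 100
BAC = 0.0345 g/dL

0.0345


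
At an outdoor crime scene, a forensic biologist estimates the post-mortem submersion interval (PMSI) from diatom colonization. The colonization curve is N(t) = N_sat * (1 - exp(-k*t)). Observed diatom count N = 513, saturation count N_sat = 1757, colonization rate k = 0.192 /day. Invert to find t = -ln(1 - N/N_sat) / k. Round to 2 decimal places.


PMSI from diatom colonization curve:
N / N_sat = 513 / 1757 = 0.291975
1 - N/N_sat = 0.708025
ln(1 - N/N_sat) = -0.345276
t = -ln(1 - N/N_sat) / k = -(-0.345276) / 0.192 = 1.80 days

1.80


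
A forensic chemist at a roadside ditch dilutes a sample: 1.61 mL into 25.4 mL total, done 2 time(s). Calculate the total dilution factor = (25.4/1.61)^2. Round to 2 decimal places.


Dilution factor calculation:
Single dilution = V_total / V_sample = 25.4 / 1.61 ≈ 15.776398
Number of dilutions = 2
Total DF = (25.4 / 1.61)^2 (full precision, rounded at the end) = 248.89

248.89


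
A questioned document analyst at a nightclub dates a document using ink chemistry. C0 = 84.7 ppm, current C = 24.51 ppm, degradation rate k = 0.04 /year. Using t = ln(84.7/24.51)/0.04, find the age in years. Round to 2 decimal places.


Document age estimation:
C0/C = 84.7 / 24.51 = 3.455732
ln(C0/C) = 1.240034
t = 1.240034 / 0.04 = 31.00 years

31.00


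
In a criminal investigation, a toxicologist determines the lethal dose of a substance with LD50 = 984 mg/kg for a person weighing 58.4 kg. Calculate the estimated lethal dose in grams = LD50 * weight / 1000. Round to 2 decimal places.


Lethal dose calculation:
Lethal dose = LD50 * body_weight / 1000
= 984 * 58.4 / 1000
= 57465.6 / 1000
= 57.47 g

57.47


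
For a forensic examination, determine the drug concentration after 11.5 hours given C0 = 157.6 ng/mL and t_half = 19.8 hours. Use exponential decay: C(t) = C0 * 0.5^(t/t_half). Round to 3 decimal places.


Drug concentration decay:
Number of half-lives = t / t_half = 11.5 / 19.8 = 0.580808
Decay factor = 0.5^0.580808 = 0.66858922
C(t) = 157.6 * 0.66858922 = 105.370 ng/mL

105.370


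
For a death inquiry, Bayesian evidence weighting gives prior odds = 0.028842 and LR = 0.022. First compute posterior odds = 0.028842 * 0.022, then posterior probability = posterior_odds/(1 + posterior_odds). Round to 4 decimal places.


Bayesian evidence evaluation:
Posterior odds = prior_odds * LR = 0.028842 * 0.022 = 0.000634524
Posterior probability = posterior_odds / (1 + posterior_odds)
= 0.000634524 / (1 + 0.000634524)
= 0.000634524 / 1.000634524
= 0.0006

0.0006


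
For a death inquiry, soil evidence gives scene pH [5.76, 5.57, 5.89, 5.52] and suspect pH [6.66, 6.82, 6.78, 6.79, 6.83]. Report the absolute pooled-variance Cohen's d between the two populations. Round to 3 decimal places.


Pooled-variance Cohen's d for soil pH comparison:
Scene mean = 22.74 / 4 = 5.685
Suspect mean = 33.88 / 5 = 6.776
Scene sample variance s_s^2 = 0.029367
Suspect sample variance s_c^2 = 0.00463
Pooled variance = ((n_s-1)*s_s^2 + (n_c-1)*s_c^2) / (n_s + n_c - 2) = 0.015231
Pooled SD = sqrt(0.015231) = 0.123414
Mean difference = -1.091
|d| = |-1.091| / 0.123414 = 8.840

8.840


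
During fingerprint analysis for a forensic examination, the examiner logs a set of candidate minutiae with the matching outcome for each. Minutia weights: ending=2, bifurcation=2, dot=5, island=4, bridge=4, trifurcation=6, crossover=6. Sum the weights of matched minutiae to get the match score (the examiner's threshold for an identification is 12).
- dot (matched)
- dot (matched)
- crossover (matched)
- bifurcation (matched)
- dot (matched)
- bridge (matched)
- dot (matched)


Weighted minutiae match score:
  dot: matched, +5 (running total 5)
  dot: matched, +5 (running total 10)
  crossover: matched, +6 (running total 16)
  bifurcation: matched, +2 (running total 18)
  dot: matched, +5 (running total 23)
  bridge: matched, +4 (running total 27)
  dot: matched, +5 (running total 32)
Total score = 32
Threshold = 12; verdict = identification

32


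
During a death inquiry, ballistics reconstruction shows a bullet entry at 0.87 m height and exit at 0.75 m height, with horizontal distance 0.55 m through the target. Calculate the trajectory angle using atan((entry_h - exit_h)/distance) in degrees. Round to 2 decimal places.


Bullet trajectory angle:
Height difference = 0.87 - 0.75 = 0.12 m
angle = atan(0.12 / 0.55)
angle = atan(0.218182)
angle = 12.31 degrees

12.31


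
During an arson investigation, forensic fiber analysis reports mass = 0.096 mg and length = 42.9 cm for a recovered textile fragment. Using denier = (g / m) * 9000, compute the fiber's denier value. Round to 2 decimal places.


Denier calculation:
Mass in grams = 0.096 mg / 1000 = 0.000096 g
Length in meters = 42.9 cm / 100 = 0.429 m
Linear density = mass / length = 0.000096 / 0.429 = 0.00022378 g/m
Denier = (g/m) * 9000 = 0.00022378 * 9000 = 2.01

2.01


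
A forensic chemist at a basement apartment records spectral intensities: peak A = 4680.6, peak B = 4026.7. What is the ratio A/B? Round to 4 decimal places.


Spectral peak ratio:
Peak A = 4680.6 counts
Peak B = 4026.7 counts
Ratio = 4680.6 / 4026.7 = 1.1624

1.1624


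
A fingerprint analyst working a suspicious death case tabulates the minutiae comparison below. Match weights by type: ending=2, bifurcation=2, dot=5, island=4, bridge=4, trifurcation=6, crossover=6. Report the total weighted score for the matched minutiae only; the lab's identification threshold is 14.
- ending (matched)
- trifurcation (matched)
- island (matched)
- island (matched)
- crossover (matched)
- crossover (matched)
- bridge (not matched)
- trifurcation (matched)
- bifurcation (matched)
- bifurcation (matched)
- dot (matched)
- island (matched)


Weighted minutiae match score:
  ending: matched, +2 (running total 2)
  trifurcation: matched, +6 (running total 8)
  island: matched, +4 (running total 12)
  island: matched, +4 (running total 16)
  crossover: matched, +6 (running total 22)
  crossover: matched, +6 (running total 28)
  bridge: not matched, +0
  trifurcation: matched, +6 (running total 34)
  bifurcation: matched, +2 (running total 36)
  bifurcation: matched, +2 (running total 38)
  dot: matched, +5 (running total 43)
  island: matched, +4 (running total 47)
Total score = 47
Threshold = 14; verdict = identification

47


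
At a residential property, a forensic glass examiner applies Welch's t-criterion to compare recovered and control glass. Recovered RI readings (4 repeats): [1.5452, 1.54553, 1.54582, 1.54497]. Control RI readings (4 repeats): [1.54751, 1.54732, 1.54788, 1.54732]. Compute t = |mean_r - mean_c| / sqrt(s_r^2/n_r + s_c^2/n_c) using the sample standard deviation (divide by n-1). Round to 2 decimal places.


Welch's t-criterion for glass RI comparison:
Recovered mean = sum / n_r = 6.18152 / 4 = 1.54538
Control mean = sum / n_c = 6.19003 / 4 = 1.5475075
Recovered sample variance s_r^2 = 1.38867e-07
Control sample variance s_c^2 = 6.96917e-08
Welch SE (unpooled) = sqrt(s_r^2/n_r + s_c^2/n_c) = sqrt(3.47167e-08 + 1.74229e-08) = sqrt(5.21396e-08) = 0.000228341
|mean_r - mean_c| = 0.0021275
t = 0.0021275 / 0.000228341 = 9.32

9.32


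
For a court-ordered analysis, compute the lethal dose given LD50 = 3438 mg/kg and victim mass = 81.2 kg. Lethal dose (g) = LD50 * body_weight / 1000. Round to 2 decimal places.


Lethal dose calculation:
Lethal dose = LD50 * body_weight / 1000
= 3438 * 81.2 / 1000
= 279165.6 / 1000
= 279.17 g

279.17


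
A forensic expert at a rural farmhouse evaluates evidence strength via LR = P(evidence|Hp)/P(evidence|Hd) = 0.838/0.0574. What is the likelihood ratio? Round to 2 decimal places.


Likelihood ratio calculation:
LR = P(E|Hp) / P(E|Hd)
LR = 0.838 / 0.0574
LR = 14.60

14.60


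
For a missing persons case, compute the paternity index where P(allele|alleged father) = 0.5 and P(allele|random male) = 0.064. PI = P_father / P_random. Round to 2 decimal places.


Paternity Index calculation:
PI = P(allele|father) / P(allele|random)
PI = 0.5 / 0.064
PI = 7.81

7.81


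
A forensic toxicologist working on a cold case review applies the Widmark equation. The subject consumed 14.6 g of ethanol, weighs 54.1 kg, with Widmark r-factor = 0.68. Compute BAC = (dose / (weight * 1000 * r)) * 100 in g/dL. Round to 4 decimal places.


Applying the Widmark formula:
BAC = (dose_g / (body_wt * 1000 * r)) * 100
Denominator = 54.1 * 1000 * 0.68 = 36788
BAC = (14.6 / 36788) * 100
BAC = 0.0397 g/dL

0.0397


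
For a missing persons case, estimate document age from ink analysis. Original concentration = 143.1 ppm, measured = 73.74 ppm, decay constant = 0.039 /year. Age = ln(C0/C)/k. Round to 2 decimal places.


Document age estimation:
C0/C = 143.1 / 73.74 = 1.940602
ln(C0/C) = 0.662998
t = 0.662998 / 0.039 = 17.00 years

17.00


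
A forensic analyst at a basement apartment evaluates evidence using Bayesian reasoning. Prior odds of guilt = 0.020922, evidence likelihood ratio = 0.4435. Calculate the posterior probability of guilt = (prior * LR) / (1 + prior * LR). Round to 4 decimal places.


Bayesian evidence evaluation:
Posterior odds = prior_odds * LR = 0.020922 * 0.4435 = 0.009278907
Posterior probability = posterior_odds / (1 + posterior_odds)
= 0.009278907 / (1 + 0.009278907)
= 0.009278907 / 1.009278907
= 0.0092

0.0092
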